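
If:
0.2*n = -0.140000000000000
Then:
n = -0.70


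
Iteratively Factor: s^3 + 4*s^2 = (s)*(s^2 + 4*s) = s*(s + 4)*(s)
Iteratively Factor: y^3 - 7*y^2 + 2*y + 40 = (y - 4)*(y^2 - 3*y - 10) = (y - 4)*(y + 2)*(y - 5)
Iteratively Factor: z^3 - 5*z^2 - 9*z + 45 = (z + 3)*(z^2 - 8*z + 15) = (z - 5)*(z + 3)*(z - 3)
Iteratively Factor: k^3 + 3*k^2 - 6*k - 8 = (k + 1)*(k^2 + 2*k - 8) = (k + 1)*(k + 4)*(k - 2)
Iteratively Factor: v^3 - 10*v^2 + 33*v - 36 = (v - 3)*(v^2 - 7*v + 12) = (v - 3)^2*(v - 4)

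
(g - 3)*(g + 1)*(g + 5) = g^3 + 3*g^2 - 13*g - 15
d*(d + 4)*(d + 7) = d^3 + 11*d^2 + 28*d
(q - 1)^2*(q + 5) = q^3 + 3*q^2 - 9*q + 5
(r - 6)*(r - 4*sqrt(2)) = r^2 - 6*r - 4*sqrt(2)*r + 24*sqrt(2)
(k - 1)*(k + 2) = k^2 + k - 2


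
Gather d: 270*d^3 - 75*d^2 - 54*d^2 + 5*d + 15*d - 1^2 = 270*d^3 - 129*d^2 + 20*d - 1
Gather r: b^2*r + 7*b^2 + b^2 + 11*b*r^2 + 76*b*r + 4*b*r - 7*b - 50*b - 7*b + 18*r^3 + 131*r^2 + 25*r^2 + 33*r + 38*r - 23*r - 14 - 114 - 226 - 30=8*b^2 - 64*b + 18*r^3 + r^2*(11*b + 156) + r*(b^2 + 80*b + 48) - 384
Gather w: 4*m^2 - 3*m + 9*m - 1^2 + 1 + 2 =4*m^2 + 6*m + 2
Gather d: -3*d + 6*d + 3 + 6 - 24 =3*d - 15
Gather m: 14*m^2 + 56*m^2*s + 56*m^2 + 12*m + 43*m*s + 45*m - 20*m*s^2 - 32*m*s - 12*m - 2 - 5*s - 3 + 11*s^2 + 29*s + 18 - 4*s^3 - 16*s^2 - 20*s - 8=m^2*(56*s + 70) + m*(-20*s^2 + 11*s + 45) - 4*s^3 - 5*s^2 + 4*s + 5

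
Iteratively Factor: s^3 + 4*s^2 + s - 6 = (s - 1)*(s^2 + 5*s + 6) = (s - 1)*(s + 2)*(s + 3)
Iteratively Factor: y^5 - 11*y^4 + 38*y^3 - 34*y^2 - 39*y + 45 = (y - 3)*(y^4 - 8*y^3 + 14*y^2 + 8*y - 15) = (y - 5)*(y - 3)*(y^3 - 3*y^2 - y + 3) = (y - 5)*(y - 3)^2*(y^2 - 1) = (y - 5)*(y - 3)^2*(y - 1)*(y + 1)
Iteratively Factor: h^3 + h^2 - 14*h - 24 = (h - 4)*(h^2 + 5*h + 6) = (h - 4)*(h + 2)*(h + 3)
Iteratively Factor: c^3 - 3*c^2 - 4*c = (c - 4)*(c^2 + c) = (c - 4)*(c + 1)*(c)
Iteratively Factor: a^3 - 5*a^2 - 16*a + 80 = (a - 5)*(a^2 - 16) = (a - 5)*(a - 4)*(a + 4)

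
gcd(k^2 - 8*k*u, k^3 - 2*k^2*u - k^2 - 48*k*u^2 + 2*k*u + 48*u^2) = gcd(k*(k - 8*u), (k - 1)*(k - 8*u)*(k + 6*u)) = -k + 8*u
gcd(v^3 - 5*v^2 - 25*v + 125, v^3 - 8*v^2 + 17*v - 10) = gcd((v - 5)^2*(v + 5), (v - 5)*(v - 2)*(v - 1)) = v - 5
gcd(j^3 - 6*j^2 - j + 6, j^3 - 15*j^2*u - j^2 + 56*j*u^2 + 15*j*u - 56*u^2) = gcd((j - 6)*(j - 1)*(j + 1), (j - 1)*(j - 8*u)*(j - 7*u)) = j - 1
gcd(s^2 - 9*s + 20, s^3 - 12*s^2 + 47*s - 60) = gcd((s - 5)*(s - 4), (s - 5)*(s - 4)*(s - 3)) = s^2 - 9*s + 20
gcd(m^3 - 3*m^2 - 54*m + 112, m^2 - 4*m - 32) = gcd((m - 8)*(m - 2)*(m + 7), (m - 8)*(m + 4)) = m - 8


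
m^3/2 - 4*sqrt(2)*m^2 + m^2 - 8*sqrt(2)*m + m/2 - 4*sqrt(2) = (m/2 + 1/2)*(m + 1)*(m - 8*sqrt(2))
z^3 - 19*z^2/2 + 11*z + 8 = (z - 8)*(z - 2)*(z + 1/2)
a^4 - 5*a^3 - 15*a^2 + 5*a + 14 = (a - 7)*(a - 1)*(a + 1)*(a + 2)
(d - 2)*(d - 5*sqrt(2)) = d^2 - 5*sqrt(2)*d - 2*d + 10*sqrt(2)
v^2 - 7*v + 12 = (v - 4)*(v - 3)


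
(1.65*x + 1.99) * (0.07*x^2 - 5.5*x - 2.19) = 0.1155*x^3 - 8.9357*x^2 - 14.5585*x - 4.3581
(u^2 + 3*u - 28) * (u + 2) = u^3 + 5*u^2 - 22*u - 56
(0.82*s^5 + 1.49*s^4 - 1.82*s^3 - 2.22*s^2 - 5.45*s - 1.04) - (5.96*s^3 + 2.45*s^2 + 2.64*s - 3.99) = 0.82*s^5 + 1.49*s^4 - 7.78*s^3 - 4.67*s^2 - 8.09*s + 2.95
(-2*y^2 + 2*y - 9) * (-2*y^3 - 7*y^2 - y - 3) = 4*y^5 + 10*y^4 + 6*y^3 + 67*y^2 + 3*y + 27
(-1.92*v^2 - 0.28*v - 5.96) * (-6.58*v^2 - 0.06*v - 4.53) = 12.6336*v^4 + 1.9576*v^3 + 47.9312*v^2 + 1.626*v + 26.9988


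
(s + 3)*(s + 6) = s^2 + 9*s + 18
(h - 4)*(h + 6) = h^2 + 2*h - 24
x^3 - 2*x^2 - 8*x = x*(x - 4)*(x + 2)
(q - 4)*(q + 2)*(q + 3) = q^3 + q^2 - 14*q - 24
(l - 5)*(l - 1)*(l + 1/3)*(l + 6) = l^4 + l^3/3 - 31*l^2 + 59*l/3 + 10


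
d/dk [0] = 0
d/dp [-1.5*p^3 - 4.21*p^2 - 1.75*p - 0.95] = -4.5*p^2 - 8.42*p - 1.75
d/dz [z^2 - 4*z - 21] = 2*z - 4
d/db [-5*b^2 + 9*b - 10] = 9 - 10*b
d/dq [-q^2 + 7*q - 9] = 7 - 2*q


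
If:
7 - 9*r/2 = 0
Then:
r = 14/9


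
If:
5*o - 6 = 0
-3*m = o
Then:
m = -2/5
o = 6/5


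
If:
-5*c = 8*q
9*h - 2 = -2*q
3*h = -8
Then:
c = -104/5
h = -8/3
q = 13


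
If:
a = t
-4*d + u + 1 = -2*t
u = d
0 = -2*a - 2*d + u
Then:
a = -1/8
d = 1/4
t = -1/8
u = 1/4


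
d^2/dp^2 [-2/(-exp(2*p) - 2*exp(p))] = 4*(4*(exp(p) + 1)^2 - (exp(p) + 2)*(2*exp(p) + 1))*exp(-p)/(exp(p) + 2)^3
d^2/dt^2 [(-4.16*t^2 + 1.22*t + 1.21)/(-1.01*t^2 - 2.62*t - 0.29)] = (-24.505428*t^3 - 14.71671*t^2 - 17.067384*t - 13.349406)/(1.030301*t^6 + 8.017986*t^5 + 21.686619*t^4 + 22.589116*t^3 + 6.226851*t^2 + 0.661026*t + 0.024389)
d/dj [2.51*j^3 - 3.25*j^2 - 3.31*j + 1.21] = 7.53*j^2 - 6.5*j - 3.31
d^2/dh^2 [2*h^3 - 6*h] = 12*h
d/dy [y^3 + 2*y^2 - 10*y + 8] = 3*y^2 + 4*y - 10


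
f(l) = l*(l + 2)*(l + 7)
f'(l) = l*(l + 2) + l*(l + 7) + (l + 2)*(l + 7) = 3*l^2 + 18*l + 14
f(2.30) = 91.98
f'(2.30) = 71.27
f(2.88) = 138.86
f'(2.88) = 90.72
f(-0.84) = -6.00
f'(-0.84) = 1.00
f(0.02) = 0.28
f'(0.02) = 14.36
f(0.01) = 0.14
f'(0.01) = 14.18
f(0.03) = 0.43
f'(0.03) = 14.54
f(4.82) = 388.55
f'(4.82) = 170.46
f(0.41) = 7.32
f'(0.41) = 21.88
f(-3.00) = 12.00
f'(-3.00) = -13.00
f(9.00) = 1584.00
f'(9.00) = 419.00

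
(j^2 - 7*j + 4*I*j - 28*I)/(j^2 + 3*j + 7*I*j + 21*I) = (j^2 + j*(-7 + 4*I) - 28*I)/(j^2 + j*(3 + 7*I) + 21*I)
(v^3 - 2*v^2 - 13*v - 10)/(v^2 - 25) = (v^2 + 3*v + 2)/(v + 5)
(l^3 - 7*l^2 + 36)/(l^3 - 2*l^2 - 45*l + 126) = (l + 2)/(l + 7)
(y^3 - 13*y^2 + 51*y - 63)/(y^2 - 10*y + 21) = y - 3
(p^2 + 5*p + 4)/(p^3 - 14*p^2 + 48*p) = (p^2 + 5*p + 4)/(p*(p^2 - 14*p + 48))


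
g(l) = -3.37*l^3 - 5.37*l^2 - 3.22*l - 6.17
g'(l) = -10.11*l^2 - 10.74*l - 3.22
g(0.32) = -7.86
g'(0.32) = -7.69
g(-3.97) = 132.84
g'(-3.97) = -119.92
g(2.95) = -148.92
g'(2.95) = -122.89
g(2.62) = -112.08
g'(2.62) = -100.76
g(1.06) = -19.63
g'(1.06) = -25.96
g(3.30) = -196.38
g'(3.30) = -148.76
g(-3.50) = 83.81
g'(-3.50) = -89.48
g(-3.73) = 106.01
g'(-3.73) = -103.82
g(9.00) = -2926.85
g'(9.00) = -918.79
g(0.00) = -6.17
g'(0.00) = -3.22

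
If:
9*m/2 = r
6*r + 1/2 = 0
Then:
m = -1/54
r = -1/12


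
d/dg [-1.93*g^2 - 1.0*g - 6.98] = -3.86*g - 1.0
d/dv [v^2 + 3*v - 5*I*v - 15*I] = 2*v + 3 - 5*I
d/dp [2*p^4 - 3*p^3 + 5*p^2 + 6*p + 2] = 8*p^3 - 9*p^2 + 10*p + 6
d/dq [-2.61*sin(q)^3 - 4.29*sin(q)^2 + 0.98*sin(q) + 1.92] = (-7.83*sin(q)^2 - 8.58*sin(q) + 0.98)*cos(q)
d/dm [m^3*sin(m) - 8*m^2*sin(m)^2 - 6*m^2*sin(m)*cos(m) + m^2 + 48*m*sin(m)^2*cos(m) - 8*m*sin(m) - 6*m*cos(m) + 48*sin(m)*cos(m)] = m^3*cos(m) + 3*m^2*sin(m) - 8*m^2*sin(2*m) - 6*m^2*cos(2*m) - 6*m*sin(m) - 6*m*sin(2*m) + 36*m*sin(3*m) - 8*m*cos(m) + 8*m*cos(2*m) - 6*m - 8*sin(m) + 6*cos(m) + 48*cos(2*m) - 12*cos(3*m)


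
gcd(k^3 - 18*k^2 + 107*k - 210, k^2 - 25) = k - 5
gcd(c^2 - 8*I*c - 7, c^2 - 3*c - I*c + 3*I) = c - I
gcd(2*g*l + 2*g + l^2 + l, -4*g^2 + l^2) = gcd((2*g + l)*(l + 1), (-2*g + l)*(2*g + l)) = 2*g + l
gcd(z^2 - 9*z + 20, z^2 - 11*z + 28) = z - 4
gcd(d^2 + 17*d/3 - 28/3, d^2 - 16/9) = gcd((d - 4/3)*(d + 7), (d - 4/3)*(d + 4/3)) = d - 4/3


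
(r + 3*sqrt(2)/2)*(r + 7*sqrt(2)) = r^2 + 17*sqrt(2)*r/2 + 21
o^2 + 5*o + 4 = (o + 1)*(o + 4)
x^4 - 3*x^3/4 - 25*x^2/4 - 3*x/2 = x*(x - 3)*(x + 1/4)*(x + 2)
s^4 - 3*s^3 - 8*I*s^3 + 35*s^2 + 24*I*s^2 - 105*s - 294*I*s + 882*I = (s - 3)*(s - 7*I)^2*(s + 6*I)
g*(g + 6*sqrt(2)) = g^2 + 6*sqrt(2)*g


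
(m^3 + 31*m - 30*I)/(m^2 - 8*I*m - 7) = (m^2 + I*m + 30)/(m - 7*I)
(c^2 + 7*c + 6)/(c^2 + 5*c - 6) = (c + 1)/(c - 1)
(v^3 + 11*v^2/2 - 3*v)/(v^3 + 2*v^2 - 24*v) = (v - 1/2)/(v - 4)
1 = 1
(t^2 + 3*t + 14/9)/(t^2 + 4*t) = (t^2 + 3*t + 14/9)/(t*(t + 4))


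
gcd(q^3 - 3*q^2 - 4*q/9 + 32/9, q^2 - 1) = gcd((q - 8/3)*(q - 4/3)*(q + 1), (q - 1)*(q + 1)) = q + 1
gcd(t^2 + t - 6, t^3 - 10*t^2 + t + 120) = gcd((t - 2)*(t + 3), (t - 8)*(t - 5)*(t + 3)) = t + 3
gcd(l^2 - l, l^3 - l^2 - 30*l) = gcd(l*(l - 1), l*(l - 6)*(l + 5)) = l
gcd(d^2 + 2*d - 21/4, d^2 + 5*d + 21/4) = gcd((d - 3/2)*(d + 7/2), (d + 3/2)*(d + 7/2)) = d + 7/2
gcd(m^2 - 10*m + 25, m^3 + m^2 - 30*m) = m - 5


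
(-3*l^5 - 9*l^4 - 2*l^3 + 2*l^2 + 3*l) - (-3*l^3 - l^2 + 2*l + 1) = -3*l^5 - 9*l^4 + l^3 + 3*l^2 + l - 1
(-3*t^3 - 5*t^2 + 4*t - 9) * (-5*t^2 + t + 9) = 15*t^5 + 22*t^4 - 52*t^3 + 4*t^2 + 27*t - 81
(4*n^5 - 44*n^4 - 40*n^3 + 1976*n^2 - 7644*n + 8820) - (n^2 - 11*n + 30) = 4*n^5 - 44*n^4 - 40*n^3 + 1975*n^2 - 7633*n + 8790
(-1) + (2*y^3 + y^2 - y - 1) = 2*y^3 + y^2 - y - 2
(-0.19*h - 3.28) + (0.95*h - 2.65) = 0.76*h - 5.93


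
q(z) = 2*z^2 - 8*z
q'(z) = 4*z - 8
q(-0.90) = 8.82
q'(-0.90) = -11.60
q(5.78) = 20.58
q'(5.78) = 15.12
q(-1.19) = 12.35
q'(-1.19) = -12.76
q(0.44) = -3.13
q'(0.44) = -6.24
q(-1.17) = 12.10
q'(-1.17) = -12.68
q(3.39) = -4.14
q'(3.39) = 5.56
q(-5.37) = 100.63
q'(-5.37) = -29.48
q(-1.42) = 15.39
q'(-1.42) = -13.68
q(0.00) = 0.00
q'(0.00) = -8.00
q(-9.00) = 234.00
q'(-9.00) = -44.00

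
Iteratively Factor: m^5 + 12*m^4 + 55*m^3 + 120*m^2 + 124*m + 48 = (m + 4)*(m^4 + 8*m^3 + 23*m^2 + 28*m + 12) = (m + 1)*(m + 4)*(m^3 + 7*m^2 + 16*m + 12) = (m + 1)*(m + 3)*(m + 4)*(m^2 + 4*m + 4) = (m + 1)*(m + 2)*(m + 3)*(m + 4)*(m + 2)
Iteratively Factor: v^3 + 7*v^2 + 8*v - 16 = (v + 4)*(v^2 + 3*v - 4) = (v - 1)*(v + 4)*(v + 4)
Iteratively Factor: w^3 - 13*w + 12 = (w - 3)*(w^2 + 3*w - 4) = (w - 3)*(w + 4)*(w - 1)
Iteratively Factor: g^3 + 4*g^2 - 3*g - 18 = (g - 2)*(g^2 + 6*g + 9) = (g - 2)*(g + 3)*(g + 3)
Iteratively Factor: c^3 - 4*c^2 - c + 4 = (c + 1)*(c^2 - 5*c + 4) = (c - 4)*(c + 1)*(c - 1)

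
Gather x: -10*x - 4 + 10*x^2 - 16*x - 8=10*x^2 - 26*x - 12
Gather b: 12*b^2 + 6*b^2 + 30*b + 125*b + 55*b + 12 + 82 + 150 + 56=18*b^2 + 210*b + 300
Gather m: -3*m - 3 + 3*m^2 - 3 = 3*m^2 - 3*m - 6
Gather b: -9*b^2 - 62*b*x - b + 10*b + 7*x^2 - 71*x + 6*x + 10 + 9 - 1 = -9*b^2 + b*(9 - 62*x) + 7*x^2 - 65*x + 18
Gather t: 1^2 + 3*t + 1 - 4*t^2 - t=-4*t^2 + 2*t + 2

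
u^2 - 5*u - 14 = (u - 7)*(u + 2)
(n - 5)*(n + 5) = n^2 - 25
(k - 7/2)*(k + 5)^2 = k^3 + 13*k^2/2 - 10*k - 175/2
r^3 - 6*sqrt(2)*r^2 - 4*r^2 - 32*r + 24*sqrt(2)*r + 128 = (r - 4)*(r - 8*sqrt(2))*(r + 2*sqrt(2))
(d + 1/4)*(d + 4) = d^2 + 17*d/4 + 1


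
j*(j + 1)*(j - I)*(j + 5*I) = j^4 + j^3 + 4*I*j^3 + 5*j^2 + 4*I*j^2 + 5*j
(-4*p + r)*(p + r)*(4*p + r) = -16*p^3 - 16*p^2*r + p*r^2 + r^3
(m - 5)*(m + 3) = m^2 - 2*m - 15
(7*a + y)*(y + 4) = 7*a*y + 28*a + y^2 + 4*y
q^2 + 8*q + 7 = (q + 1)*(q + 7)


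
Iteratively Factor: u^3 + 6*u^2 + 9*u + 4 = (u + 1)*(u^2 + 5*u + 4) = (u + 1)^2*(u + 4)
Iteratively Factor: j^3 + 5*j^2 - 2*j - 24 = (j + 4)*(j^2 + j - 6) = (j + 3)*(j + 4)*(j - 2)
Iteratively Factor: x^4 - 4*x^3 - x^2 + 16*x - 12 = (x - 2)*(x^3 - 2*x^2 - 5*x + 6) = (x - 2)*(x - 1)*(x^2 - x - 6) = (x - 2)*(x - 1)*(x + 2)*(x - 3)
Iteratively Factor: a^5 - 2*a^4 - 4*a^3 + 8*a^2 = (a)*(a^4 - 2*a^3 - 4*a^2 + 8*a) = a*(a - 2)*(a^3 - 4*a) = a*(a - 2)*(a + 2)*(a^2 - 2*a) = a*(a - 2)^2*(a + 2)*(a)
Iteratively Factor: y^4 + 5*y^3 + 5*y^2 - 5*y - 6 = (y + 2)*(y^3 + 3*y^2 - y - 3) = (y + 2)*(y + 3)*(y^2 - 1) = (y - 1)*(y + 2)*(y + 3)*(y + 1)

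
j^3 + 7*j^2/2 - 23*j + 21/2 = (j - 3)*(j - 1/2)*(j + 7)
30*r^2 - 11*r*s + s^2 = (-6*r + s)*(-5*r + s)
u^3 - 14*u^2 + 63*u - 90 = (u - 6)*(u - 5)*(u - 3)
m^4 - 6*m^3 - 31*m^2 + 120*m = m*(m - 8)*(m - 3)*(m + 5)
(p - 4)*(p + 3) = p^2 - p - 12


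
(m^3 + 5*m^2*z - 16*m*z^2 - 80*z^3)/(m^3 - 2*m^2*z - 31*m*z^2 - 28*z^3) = (-m^2 - m*z + 20*z^2)/(-m^2 + 6*m*z + 7*z^2)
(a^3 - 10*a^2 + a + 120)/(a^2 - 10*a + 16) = (a^2 - 2*a - 15)/(a - 2)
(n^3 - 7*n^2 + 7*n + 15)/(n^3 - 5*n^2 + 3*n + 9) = (n - 5)/(n - 3)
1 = 1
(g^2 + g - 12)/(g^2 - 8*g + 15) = (g + 4)/(g - 5)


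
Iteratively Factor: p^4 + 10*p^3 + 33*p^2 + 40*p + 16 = (p + 1)*(p^3 + 9*p^2 + 24*p + 16) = (p + 1)^2*(p^2 + 8*p + 16) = (p + 1)^2*(p + 4)*(p + 4)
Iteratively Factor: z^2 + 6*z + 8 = (z + 4)*(z + 2)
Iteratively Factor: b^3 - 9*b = (b)*(b^2 - 9) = b*(b + 3)*(b - 3)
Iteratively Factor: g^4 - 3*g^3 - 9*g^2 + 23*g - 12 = (g - 4)*(g^3 + g^2 - 5*g + 3) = (g - 4)*(g - 1)*(g^2 + 2*g - 3) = (g - 4)*(g - 1)*(g + 3)*(g - 1)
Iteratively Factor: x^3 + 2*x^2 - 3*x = (x - 1)*(x^2 + 3*x) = x*(x - 1)*(x + 3)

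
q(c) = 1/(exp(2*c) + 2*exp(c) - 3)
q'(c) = (-2*exp(2*c) - 2*exp(c))/(exp(2*c) + 2*exp(c) - 3)^2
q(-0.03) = -8.52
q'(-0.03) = -277.74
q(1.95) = 0.02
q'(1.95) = -0.03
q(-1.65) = -0.39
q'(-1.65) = -0.07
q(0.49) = 0.34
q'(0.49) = -1.00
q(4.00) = 0.00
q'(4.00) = -0.00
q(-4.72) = -0.34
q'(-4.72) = -0.00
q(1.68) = 0.03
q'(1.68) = -0.05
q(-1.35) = -0.41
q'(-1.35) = -0.11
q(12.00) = 0.00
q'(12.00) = 0.00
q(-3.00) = -0.35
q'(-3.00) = -0.01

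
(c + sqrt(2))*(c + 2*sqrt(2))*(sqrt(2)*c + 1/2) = sqrt(2)*c^3 + 13*c^2/2 + 11*sqrt(2)*c/2 + 2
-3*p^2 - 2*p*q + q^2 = (-3*p + q)*(p + q)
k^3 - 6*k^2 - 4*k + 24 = (k - 6)*(k - 2)*(k + 2)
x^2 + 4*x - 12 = (x - 2)*(x + 6)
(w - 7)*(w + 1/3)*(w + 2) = w^3 - 14*w^2/3 - 47*w/3 - 14/3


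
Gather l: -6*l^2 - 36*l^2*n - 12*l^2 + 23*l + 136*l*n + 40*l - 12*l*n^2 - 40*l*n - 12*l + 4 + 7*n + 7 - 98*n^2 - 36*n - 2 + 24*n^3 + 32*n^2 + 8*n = l^2*(-36*n - 18) + l*(-12*n^2 + 96*n + 51) + 24*n^3 - 66*n^2 - 21*n + 9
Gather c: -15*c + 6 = 6 - 15*c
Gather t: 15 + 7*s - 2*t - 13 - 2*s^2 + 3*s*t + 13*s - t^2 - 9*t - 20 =-2*s^2 + 20*s - t^2 + t*(3*s - 11) - 18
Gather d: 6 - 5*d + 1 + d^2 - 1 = d^2 - 5*d + 6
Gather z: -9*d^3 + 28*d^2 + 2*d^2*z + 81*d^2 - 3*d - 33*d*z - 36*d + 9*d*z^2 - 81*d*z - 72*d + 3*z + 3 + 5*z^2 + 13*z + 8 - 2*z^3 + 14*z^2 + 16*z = -9*d^3 + 109*d^2 - 111*d - 2*z^3 + z^2*(9*d + 19) + z*(2*d^2 - 114*d + 32) + 11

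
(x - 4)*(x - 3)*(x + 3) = x^3 - 4*x^2 - 9*x + 36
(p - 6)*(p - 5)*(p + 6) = p^3 - 5*p^2 - 36*p + 180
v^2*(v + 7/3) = v^3 + 7*v^2/3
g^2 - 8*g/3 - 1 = (g - 3)*(g + 1/3)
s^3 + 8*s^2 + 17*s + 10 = (s + 1)*(s + 2)*(s + 5)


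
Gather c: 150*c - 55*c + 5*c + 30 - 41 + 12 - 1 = 100*c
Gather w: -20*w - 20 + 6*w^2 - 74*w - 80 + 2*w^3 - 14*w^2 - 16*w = 2*w^3 - 8*w^2 - 110*w - 100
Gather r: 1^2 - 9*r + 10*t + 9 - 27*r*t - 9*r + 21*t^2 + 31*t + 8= r*(-27*t - 18) + 21*t^2 + 41*t + 18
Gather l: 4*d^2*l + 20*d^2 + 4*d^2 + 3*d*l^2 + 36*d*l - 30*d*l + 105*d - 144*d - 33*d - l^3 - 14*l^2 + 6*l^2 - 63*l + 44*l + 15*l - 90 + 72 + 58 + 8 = 24*d^2 - 72*d - l^3 + l^2*(3*d - 8) + l*(4*d^2 + 6*d - 4) + 48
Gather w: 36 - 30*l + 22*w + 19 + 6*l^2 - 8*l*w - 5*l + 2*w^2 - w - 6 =6*l^2 - 35*l + 2*w^2 + w*(21 - 8*l) + 49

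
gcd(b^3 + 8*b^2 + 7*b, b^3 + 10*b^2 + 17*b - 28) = b + 7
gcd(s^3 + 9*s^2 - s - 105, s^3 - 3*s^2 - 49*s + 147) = s^2 + 4*s - 21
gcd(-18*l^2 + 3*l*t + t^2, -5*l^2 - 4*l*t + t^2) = 1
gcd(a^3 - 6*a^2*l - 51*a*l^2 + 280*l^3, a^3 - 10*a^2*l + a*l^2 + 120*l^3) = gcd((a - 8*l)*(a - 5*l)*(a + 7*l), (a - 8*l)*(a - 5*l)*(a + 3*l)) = a^2 - 13*a*l + 40*l^2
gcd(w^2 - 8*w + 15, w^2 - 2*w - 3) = w - 3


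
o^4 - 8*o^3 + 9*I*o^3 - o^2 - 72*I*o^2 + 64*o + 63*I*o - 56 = (o - 7)*(o - 1)*(o + I)*(o + 8*I)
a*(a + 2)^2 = a^3 + 4*a^2 + 4*a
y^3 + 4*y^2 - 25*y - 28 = (y - 4)*(y + 1)*(y + 7)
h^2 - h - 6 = (h - 3)*(h + 2)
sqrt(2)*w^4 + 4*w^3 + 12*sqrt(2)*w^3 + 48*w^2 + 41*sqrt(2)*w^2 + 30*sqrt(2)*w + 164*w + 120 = (w + 5)*(w + 6)*(w + 2*sqrt(2))*(sqrt(2)*w + sqrt(2))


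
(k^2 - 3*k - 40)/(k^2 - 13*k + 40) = (k + 5)/(k - 5)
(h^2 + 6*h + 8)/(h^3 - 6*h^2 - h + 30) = (h + 4)/(h^2 - 8*h + 15)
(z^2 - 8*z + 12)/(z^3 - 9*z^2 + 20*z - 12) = 1/(z - 1)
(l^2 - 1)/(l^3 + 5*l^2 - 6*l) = (l + 1)/(l*(l + 6))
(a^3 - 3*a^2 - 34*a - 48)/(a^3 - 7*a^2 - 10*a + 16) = (a + 3)/(a - 1)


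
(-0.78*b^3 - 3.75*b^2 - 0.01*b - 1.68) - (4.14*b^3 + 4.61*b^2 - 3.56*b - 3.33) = -4.92*b^3 - 8.36*b^2 + 3.55*b + 1.65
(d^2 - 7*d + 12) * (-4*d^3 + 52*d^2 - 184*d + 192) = -4*d^5 + 80*d^4 - 596*d^3 + 2104*d^2 - 3552*d + 2304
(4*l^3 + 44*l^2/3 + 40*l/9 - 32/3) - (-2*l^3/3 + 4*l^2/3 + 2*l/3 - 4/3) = 14*l^3/3 + 40*l^2/3 + 34*l/9 - 28/3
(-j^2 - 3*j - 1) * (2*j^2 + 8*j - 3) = -2*j^4 - 14*j^3 - 23*j^2 + j + 3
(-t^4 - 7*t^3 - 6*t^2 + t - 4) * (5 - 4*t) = 4*t^5 + 23*t^4 - 11*t^3 - 34*t^2 + 21*t - 20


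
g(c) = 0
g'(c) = 0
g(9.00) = 0.00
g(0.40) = 0.00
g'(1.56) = 0.00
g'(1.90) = 0.00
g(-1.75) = 0.00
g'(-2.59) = 0.00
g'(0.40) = 0.00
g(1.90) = 0.00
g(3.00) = 0.00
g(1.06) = 0.00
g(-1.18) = 0.00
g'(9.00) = 0.00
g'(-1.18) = 0.00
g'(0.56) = 0.00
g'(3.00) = 0.00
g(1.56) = 0.00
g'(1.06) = 0.00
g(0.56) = 0.00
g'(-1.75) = 0.00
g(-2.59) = 0.00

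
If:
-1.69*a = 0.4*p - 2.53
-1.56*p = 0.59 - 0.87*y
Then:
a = 1.58655742679411 - 0.131998179335457*y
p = 0.557692307692308*y - 0.378205128205128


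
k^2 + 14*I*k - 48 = (k + 6*I)*(k + 8*I)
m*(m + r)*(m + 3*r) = m^3 + 4*m^2*r + 3*m*r^2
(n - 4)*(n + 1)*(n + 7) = n^3 + 4*n^2 - 25*n - 28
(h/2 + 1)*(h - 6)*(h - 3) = h^3/2 - 7*h^2/2 + 18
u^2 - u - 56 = (u - 8)*(u + 7)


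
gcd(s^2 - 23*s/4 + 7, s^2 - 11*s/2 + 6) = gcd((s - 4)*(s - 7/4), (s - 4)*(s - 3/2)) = s - 4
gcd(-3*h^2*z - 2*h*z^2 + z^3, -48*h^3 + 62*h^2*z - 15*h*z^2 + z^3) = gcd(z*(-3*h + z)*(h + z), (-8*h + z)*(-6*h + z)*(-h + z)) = 1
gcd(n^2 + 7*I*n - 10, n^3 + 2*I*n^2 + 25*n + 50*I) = n^2 + 7*I*n - 10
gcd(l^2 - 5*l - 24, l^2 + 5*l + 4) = 1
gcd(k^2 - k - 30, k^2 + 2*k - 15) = k + 5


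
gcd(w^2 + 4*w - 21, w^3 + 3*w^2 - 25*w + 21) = w^2 + 4*w - 21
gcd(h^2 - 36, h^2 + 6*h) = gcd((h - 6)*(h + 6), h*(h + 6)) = h + 6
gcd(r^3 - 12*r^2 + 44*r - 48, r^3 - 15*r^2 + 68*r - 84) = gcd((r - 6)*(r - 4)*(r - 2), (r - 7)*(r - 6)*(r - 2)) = r^2 - 8*r + 12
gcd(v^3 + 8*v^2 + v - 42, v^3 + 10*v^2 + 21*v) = v^2 + 10*v + 21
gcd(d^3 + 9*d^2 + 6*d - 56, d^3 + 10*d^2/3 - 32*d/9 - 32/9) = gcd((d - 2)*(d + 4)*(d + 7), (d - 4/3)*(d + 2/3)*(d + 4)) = d + 4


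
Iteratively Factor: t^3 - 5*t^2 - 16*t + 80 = (t - 4)*(t^2 - t - 20) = (t - 5)*(t - 4)*(t + 4)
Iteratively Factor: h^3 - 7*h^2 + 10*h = (h)*(h^2 - 7*h + 10) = h*(h - 5)*(h - 2)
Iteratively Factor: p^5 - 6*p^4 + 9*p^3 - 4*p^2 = (p - 1)*(p^4 - 5*p^3 + 4*p^2) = p*(p - 1)*(p^3 - 5*p^2 + 4*p) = p*(p - 1)^2*(p^2 - 4*p) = p*(p - 4)*(p - 1)^2*(p)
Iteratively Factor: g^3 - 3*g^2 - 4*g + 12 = (g + 2)*(g^2 - 5*g + 6) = (g - 3)*(g + 2)*(g - 2)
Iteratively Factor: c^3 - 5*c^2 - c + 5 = (c + 1)*(c^2 - 6*c + 5) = (c - 1)*(c + 1)*(c - 5)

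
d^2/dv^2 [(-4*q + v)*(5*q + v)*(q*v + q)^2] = q^2*(-40*q^2 + 6*q*v + 4*q + 12*v^2 + 12*v + 2)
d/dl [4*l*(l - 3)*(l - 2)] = 12*l^2 - 40*l + 24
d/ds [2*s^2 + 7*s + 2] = 4*s + 7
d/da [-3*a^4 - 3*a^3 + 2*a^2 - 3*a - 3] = -12*a^3 - 9*a^2 + 4*a - 3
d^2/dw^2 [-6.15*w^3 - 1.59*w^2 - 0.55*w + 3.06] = -36.9*w - 3.18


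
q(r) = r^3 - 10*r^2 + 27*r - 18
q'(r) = 3*r^2 - 20*r + 27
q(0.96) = -0.41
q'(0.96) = 10.56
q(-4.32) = -401.89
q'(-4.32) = 169.39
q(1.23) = 1.94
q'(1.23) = 6.94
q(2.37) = 3.13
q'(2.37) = -3.55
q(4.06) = -6.29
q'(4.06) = -4.75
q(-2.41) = -155.15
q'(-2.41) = 92.62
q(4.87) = -8.18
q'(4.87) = 0.75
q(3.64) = -3.99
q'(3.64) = -6.05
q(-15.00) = -6048.00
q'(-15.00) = 1002.00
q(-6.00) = -756.00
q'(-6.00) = 255.00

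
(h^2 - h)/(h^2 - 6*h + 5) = h/(h - 5)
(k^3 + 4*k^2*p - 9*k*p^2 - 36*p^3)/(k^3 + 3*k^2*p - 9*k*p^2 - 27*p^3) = (k + 4*p)/(k + 3*p)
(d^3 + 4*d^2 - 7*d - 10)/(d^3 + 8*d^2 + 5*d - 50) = (d + 1)/(d + 5)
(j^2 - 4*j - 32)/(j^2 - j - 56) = (j + 4)/(j + 7)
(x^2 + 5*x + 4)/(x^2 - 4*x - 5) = (x + 4)/(x - 5)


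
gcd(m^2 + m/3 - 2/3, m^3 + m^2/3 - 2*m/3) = m^2 + m/3 - 2/3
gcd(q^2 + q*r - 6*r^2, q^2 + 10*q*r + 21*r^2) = q + 3*r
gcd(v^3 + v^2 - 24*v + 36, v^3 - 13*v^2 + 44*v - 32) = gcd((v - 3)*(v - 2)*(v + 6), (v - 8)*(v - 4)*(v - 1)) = 1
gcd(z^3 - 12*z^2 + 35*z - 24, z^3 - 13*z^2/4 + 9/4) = z^2 - 4*z + 3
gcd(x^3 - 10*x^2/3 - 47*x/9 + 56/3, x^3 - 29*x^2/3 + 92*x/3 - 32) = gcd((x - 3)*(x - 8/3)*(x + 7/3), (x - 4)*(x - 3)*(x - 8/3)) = x^2 - 17*x/3 + 8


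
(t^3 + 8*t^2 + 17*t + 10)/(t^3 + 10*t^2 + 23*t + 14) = (t + 5)/(t + 7)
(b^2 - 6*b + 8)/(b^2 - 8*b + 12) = (b - 4)/(b - 6)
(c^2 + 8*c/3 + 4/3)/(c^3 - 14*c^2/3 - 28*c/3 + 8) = (3*c + 2)/(3*c^2 - 20*c + 12)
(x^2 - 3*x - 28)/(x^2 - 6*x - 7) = (x + 4)/(x + 1)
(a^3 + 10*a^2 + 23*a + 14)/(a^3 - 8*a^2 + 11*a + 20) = (a^2 + 9*a + 14)/(a^2 - 9*a + 20)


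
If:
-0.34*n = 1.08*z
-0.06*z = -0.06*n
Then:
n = 0.00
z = 0.00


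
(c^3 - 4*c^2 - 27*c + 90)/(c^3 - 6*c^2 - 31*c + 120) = (c - 6)/(c - 8)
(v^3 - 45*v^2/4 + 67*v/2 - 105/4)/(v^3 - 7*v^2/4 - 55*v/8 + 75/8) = 2*(v - 7)/(2*v + 5)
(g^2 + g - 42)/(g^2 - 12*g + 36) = (g + 7)/(g - 6)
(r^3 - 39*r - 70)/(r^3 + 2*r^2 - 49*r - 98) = (r + 5)/(r + 7)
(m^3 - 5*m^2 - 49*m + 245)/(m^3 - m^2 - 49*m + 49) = (m - 5)/(m - 1)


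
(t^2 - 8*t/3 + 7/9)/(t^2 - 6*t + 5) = (9*t^2 - 24*t + 7)/(9*(t^2 - 6*t + 5))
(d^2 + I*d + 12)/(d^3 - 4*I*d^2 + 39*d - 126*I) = (d + 4*I)/(d^2 - I*d + 42)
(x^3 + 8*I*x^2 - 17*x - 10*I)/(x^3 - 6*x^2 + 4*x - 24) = (x^2 + 6*I*x - 5)/(x^2 - 2*x*(3 + I) + 12*I)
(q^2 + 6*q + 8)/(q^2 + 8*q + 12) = (q + 4)/(q + 6)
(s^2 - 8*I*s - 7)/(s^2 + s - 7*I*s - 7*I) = (s - I)/(s + 1)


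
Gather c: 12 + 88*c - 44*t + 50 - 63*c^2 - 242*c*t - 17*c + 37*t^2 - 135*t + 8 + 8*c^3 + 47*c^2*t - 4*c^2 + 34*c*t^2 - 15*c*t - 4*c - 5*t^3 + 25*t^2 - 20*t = 8*c^3 + c^2*(47*t - 67) + c*(34*t^2 - 257*t + 67) - 5*t^3 + 62*t^2 - 199*t + 70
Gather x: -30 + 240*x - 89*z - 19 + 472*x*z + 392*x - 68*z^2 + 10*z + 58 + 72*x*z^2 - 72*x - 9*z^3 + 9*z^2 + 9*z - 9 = x*(72*z^2 + 472*z + 560) - 9*z^3 - 59*z^2 - 70*z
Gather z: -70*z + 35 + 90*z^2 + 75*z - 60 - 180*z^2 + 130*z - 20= -90*z^2 + 135*z - 45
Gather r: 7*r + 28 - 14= 7*r + 14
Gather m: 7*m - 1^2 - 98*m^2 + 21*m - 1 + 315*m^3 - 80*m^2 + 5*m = 315*m^3 - 178*m^2 + 33*m - 2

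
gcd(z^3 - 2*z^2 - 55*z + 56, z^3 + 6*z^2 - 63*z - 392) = z^2 - z - 56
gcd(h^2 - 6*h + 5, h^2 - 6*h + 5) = h^2 - 6*h + 5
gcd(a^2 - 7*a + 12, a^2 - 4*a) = a - 4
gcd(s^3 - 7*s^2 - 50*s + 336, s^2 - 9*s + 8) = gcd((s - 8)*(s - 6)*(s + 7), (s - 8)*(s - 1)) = s - 8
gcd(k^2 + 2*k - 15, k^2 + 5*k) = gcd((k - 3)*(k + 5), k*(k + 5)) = k + 5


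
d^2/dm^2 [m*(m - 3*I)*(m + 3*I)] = 6*m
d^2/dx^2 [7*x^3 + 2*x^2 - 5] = 42*x + 4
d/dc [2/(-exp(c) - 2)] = 2*exp(c)/(exp(c) + 2)^2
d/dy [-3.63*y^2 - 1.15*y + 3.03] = -7.26*y - 1.15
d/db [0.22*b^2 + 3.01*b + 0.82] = 0.44*b + 3.01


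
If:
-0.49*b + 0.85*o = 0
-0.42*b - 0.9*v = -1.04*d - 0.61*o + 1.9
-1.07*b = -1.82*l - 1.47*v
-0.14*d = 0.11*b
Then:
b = -1.01637975212102*v - 2.14569058781104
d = 0.798584090952227*v + 1.68589974756581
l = -1.40523424987334*v - 1.2614774334933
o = -0.585913033575645*v - 1.23692751532636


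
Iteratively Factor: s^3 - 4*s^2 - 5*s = (s + 1)*(s^2 - 5*s) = (s - 5)*(s + 1)*(s)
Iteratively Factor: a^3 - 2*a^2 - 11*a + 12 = (a + 3)*(a^2 - 5*a + 4) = (a - 4)*(a + 3)*(a - 1)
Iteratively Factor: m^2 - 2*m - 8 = (m - 4)*(m + 2)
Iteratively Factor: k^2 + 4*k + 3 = (k + 3)*(k + 1)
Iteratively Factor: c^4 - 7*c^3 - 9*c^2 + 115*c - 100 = (c - 5)*(c^3 - 2*c^2 - 19*c + 20) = (c - 5)*(c + 4)*(c^2 - 6*c + 5) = (c - 5)^2*(c + 4)*(c - 1)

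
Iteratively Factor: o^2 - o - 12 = (o + 3)*(o - 4)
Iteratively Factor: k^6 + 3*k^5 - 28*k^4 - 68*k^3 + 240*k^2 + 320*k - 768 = (k - 2)*(k^5 + 5*k^4 - 18*k^3 - 104*k^2 + 32*k + 384) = (k - 2)^2*(k^4 + 7*k^3 - 4*k^2 - 112*k - 192) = (k - 2)^2*(k + 3)*(k^3 + 4*k^2 - 16*k - 64) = (k - 4)*(k - 2)^2*(k + 3)*(k^2 + 8*k + 16) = (k - 4)*(k - 2)^2*(k + 3)*(k + 4)*(k + 4)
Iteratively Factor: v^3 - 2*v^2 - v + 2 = (v - 2)*(v^2 - 1) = (v - 2)*(v - 1)*(v + 1)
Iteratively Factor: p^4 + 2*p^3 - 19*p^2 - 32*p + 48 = (p + 3)*(p^3 - p^2 - 16*p + 16) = (p + 3)*(p + 4)*(p^2 - 5*p + 4) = (p - 4)*(p + 3)*(p + 4)*(p - 1)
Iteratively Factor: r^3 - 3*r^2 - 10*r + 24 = (r + 3)*(r^2 - 6*r + 8) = (r - 4)*(r + 3)*(r - 2)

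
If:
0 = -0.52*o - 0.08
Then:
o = -0.15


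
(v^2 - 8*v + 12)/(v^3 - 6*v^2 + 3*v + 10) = (v - 6)/(v^2 - 4*v - 5)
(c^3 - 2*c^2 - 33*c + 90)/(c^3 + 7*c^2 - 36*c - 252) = (c^2 - 8*c + 15)/(c^2 + c - 42)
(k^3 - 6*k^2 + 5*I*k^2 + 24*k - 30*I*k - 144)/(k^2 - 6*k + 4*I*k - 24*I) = (k^2 + 5*I*k + 24)/(k + 4*I)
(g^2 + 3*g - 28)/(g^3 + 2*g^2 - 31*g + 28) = 1/(g - 1)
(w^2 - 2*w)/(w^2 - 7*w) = (w - 2)/(w - 7)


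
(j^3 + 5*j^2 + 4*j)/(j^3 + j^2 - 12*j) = (j + 1)/(j - 3)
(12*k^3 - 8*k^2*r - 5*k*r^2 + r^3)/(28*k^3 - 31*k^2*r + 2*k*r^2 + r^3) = (-12*k^2 - 4*k*r + r^2)/(-28*k^2 + 3*k*r + r^2)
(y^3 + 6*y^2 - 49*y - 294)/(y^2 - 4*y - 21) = (y^2 + 13*y + 42)/(y + 3)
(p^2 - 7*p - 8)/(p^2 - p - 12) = (-p^2 + 7*p + 8)/(-p^2 + p + 12)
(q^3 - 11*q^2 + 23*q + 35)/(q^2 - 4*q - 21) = (q^2 - 4*q - 5)/(q + 3)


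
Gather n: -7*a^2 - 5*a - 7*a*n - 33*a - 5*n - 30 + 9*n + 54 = -7*a^2 - 38*a + n*(4 - 7*a) + 24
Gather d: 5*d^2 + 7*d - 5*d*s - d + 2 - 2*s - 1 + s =5*d^2 + d*(6 - 5*s) - s + 1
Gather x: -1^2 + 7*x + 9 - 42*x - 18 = -35*x - 10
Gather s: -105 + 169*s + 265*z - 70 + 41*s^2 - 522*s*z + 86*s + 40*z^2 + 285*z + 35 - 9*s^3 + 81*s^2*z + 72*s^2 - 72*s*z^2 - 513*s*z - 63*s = -9*s^3 + s^2*(81*z + 113) + s*(-72*z^2 - 1035*z + 192) + 40*z^2 + 550*z - 140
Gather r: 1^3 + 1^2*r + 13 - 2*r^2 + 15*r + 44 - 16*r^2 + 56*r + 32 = -18*r^2 + 72*r + 90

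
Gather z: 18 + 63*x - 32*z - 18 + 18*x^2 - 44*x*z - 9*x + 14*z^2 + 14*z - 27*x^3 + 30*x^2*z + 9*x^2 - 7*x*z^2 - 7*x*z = -27*x^3 + 27*x^2 + 54*x + z^2*(14 - 7*x) + z*(30*x^2 - 51*x - 18)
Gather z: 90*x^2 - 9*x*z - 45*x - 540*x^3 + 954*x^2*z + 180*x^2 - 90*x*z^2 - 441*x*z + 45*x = -540*x^3 + 270*x^2 - 90*x*z^2 + z*(954*x^2 - 450*x)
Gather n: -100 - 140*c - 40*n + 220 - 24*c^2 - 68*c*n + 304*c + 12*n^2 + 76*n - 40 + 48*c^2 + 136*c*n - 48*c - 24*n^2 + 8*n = 24*c^2 + 116*c - 12*n^2 + n*(68*c + 44) + 80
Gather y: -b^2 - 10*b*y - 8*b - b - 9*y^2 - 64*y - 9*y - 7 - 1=-b^2 - 9*b - 9*y^2 + y*(-10*b - 73) - 8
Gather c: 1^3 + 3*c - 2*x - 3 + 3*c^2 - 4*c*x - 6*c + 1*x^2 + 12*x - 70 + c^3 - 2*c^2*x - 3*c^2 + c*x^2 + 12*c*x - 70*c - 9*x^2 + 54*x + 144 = c^3 - 2*c^2*x + c*(x^2 + 8*x - 73) - 8*x^2 + 64*x + 72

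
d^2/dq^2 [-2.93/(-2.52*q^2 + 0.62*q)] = (111.640032*q^2 - 27.466992*q + 2.252584)/(q^3*(16.003008*q^3 - 11.811744*q^2 + 2.906064*q - 0.238328))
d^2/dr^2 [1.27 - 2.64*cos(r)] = 2.64*cos(r)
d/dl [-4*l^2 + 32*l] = 32 - 8*l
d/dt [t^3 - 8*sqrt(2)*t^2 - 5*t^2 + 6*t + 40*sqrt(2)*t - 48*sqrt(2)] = 3*t^2 - 16*sqrt(2)*t - 10*t + 6 + 40*sqrt(2)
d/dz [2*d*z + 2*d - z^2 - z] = 2*d - 2*z - 1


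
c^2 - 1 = (c - 1)*(c + 1)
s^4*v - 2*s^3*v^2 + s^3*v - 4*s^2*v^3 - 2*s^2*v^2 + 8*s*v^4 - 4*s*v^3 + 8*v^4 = (s - 2*v)^2*(s + 2*v)*(s*v + v)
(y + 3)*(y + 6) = y^2 + 9*y + 18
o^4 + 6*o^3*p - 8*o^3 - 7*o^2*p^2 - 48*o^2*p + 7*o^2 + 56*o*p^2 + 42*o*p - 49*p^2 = (o - 7)*(o - 1)*(o - p)*(o + 7*p)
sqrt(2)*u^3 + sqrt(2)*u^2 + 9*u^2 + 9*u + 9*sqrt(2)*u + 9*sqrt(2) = (u + 3*sqrt(2)/2)*(u + 3*sqrt(2))*(sqrt(2)*u + sqrt(2))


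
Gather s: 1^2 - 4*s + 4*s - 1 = 0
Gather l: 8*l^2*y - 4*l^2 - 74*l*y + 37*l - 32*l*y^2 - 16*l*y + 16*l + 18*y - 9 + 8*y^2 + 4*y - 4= l^2*(8*y - 4) + l*(-32*y^2 - 90*y + 53) + 8*y^2 + 22*y - 13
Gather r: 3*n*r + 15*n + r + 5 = 15*n + r*(3*n + 1) + 5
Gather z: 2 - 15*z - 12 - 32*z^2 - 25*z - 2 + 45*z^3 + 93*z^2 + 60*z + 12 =45*z^3 + 61*z^2 + 20*z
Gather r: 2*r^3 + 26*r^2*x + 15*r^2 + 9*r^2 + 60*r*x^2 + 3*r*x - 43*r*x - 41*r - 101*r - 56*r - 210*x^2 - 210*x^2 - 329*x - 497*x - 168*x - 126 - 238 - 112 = 2*r^3 + r^2*(26*x + 24) + r*(60*x^2 - 40*x - 198) - 420*x^2 - 994*x - 476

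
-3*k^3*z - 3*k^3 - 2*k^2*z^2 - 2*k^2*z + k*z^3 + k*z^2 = (-3*k + z)*(k + z)*(k*z + k)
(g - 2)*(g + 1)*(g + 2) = g^3 + g^2 - 4*g - 4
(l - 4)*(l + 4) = l^2 - 16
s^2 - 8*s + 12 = (s - 6)*(s - 2)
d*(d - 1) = d^2 - d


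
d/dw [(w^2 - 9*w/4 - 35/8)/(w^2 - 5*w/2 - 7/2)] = -1/(4*w^2 + 8*w + 4)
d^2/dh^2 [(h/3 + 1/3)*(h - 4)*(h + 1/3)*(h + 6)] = 4*h^2 + 20*h/3 - 14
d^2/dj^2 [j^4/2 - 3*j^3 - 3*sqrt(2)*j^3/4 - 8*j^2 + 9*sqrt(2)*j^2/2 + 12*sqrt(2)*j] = 6*j^2 - 18*j - 9*sqrt(2)*j/2 - 16 + 9*sqrt(2)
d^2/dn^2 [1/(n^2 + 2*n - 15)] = 2*(-n^2 - 2*n + 4*(n + 1)^2 + 15)/(n^2 + 2*n - 15)^3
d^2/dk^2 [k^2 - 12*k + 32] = 2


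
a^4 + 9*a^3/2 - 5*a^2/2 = a^2*(a - 1/2)*(a + 5)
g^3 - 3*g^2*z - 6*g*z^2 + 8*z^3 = (g - 4*z)*(g - z)*(g + 2*z)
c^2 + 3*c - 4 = (c - 1)*(c + 4)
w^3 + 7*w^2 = w^2*(w + 7)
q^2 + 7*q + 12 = (q + 3)*(q + 4)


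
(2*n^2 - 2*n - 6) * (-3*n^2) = -6*n^4 + 6*n^3 + 18*n^2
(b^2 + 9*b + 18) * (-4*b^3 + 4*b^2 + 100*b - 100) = -4*b^5 - 32*b^4 + 64*b^3 + 872*b^2 + 900*b - 1800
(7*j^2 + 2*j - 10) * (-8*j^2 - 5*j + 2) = -56*j^4 - 51*j^3 + 84*j^2 + 54*j - 20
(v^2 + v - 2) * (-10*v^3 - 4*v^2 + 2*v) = -10*v^5 - 14*v^4 + 18*v^3 + 10*v^2 - 4*v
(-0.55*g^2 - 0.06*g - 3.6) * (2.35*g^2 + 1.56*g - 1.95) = -1.2925*g^4 - 0.999*g^3 - 7.4811*g^2 - 5.499*g + 7.02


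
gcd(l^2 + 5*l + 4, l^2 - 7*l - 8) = l + 1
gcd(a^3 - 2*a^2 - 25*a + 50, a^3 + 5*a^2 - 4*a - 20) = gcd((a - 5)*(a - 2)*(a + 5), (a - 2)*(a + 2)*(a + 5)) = a^2 + 3*a - 10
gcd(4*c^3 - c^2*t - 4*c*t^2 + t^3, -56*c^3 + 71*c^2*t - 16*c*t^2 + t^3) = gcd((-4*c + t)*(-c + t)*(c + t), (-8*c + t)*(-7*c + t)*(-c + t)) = -c + t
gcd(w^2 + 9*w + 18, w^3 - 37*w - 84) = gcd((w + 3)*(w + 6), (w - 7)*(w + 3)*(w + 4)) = w + 3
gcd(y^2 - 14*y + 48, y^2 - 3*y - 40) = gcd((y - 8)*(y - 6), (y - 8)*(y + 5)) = y - 8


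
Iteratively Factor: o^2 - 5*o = (o - 5)*(o)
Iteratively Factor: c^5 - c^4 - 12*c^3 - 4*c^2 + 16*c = (c - 4)*(c^4 + 3*c^3 - 4*c) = (c - 4)*(c + 2)*(c^3 + c^2 - 2*c) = c*(c - 4)*(c + 2)*(c^2 + c - 2) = c*(c - 4)*(c + 2)^2*(c - 1)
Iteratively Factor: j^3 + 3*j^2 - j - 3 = (j + 3)*(j^2 - 1) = (j - 1)*(j + 3)*(j + 1)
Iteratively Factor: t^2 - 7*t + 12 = (t - 4)*(t - 3)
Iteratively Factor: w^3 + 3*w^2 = (w)*(w^2 + 3*w) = w^2*(w + 3)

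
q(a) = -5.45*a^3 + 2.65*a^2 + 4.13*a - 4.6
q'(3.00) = -127.12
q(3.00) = -115.51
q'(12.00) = -2286.67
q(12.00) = -8991.04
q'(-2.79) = -137.93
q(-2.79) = 122.87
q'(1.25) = -14.79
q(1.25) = -5.94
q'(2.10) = -56.84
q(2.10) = -34.71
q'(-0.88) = -13.20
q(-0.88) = -2.47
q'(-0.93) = -14.94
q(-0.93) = -1.77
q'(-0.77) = -9.64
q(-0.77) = -3.72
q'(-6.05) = -626.39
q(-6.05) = 1274.29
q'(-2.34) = -97.80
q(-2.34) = 70.08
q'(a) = -16.35*a^2 + 5.3*a + 4.13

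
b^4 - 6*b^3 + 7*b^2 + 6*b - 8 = (b - 4)*(b - 2)*(b - 1)*(b + 1)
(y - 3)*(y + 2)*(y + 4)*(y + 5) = y^4 + 8*y^3 + 5*y^2 - 74*y - 120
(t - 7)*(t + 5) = t^2 - 2*t - 35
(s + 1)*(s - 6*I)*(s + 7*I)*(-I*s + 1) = -I*s^4 + 2*s^3 - I*s^3 + 2*s^2 - 41*I*s^2 + 42*s - 41*I*s + 42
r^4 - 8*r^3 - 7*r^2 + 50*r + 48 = (r - 8)*(r - 3)*(r + 1)*(r + 2)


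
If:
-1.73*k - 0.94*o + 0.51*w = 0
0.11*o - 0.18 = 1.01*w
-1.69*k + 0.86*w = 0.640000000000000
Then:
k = -0.43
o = 0.74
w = -0.10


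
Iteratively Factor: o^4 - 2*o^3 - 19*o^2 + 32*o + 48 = (o + 4)*(o^3 - 6*o^2 + 5*o + 12) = (o - 3)*(o + 4)*(o^2 - 3*o - 4) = (o - 4)*(o - 3)*(o + 4)*(o + 1)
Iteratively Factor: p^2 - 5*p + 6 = (p - 2)*(p - 3)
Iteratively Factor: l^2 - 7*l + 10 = (l - 5)*(l - 2)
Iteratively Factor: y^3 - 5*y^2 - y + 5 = (y - 5)*(y^2 - 1) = (y - 5)*(y - 1)*(y + 1)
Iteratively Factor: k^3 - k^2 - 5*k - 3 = (k - 3)*(k^2 + 2*k + 1) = (k - 3)*(k + 1)*(k + 1)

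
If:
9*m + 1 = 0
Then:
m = -1/9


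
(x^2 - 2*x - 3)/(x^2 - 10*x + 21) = (x + 1)/(x - 7)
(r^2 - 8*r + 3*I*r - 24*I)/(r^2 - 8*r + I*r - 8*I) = (r + 3*I)/(r + I)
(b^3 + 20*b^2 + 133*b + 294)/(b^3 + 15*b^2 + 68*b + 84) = (b + 7)/(b + 2)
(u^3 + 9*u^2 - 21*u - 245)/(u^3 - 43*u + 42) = (u^2 + 2*u - 35)/(u^2 - 7*u + 6)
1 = 1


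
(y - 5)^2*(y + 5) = y^3 - 5*y^2 - 25*y + 125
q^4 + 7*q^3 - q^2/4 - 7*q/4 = q*(q - 1/2)*(q + 1/2)*(q + 7)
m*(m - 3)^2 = m^3 - 6*m^2 + 9*m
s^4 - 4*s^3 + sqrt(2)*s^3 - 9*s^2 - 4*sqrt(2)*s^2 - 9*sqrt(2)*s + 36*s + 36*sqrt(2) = (s - 4)*(s - 3)*(s + 3)*(s + sqrt(2))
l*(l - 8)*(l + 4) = l^3 - 4*l^2 - 32*l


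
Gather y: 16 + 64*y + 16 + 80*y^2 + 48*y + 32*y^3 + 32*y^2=32*y^3 + 112*y^2 + 112*y + 32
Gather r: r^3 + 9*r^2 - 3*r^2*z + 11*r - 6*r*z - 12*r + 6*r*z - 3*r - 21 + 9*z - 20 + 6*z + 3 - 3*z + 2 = r^3 + r^2*(9 - 3*z) - 4*r + 12*z - 36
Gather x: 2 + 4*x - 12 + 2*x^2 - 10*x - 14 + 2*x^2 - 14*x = 4*x^2 - 20*x - 24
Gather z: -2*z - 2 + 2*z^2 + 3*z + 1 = 2*z^2 + z - 1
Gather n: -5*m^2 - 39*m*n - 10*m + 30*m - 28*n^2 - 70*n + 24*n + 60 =-5*m^2 + 20*m - 28*n^2 + n*(-39*m - 46) + 60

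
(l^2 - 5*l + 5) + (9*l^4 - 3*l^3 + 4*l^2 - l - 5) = 9*l^4 - 3*l^3 + 5*l^2 - 6*l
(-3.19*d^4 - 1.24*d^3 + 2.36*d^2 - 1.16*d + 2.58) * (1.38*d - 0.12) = -4.4022*d^5 - 1.3284*d^4 + 3.4056*d^3 - 1.884*d^2 + 3.6996*d - 0.3096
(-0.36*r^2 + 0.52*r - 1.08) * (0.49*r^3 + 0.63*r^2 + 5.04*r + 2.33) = -0.1764*r^5 + 0.028*r^4 - 2.016*r^3 + 1.1016*r^2 - 4.2316*r - 2.5164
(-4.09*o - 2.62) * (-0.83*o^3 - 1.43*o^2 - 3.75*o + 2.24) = 3.3947*o^4 + 8.0233*o^3 + 19.0841*o^2 + 0.663400000000001*o - 5.8688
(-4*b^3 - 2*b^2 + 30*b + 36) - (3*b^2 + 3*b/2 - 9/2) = -4*b^3 - 5*b^2 + 57*b/2 + 81/2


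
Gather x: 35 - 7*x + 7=42 - 7*x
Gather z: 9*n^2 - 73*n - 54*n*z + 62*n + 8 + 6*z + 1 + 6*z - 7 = 9*n^2 - 11*n + z*(12 - 54*n) + 2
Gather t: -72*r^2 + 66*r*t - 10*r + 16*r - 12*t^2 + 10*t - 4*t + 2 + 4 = -72*r^2 + 6*r - 12*t^2 + t*(66*r + 6) + 6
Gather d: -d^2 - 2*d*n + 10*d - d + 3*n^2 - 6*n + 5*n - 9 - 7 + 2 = -d^2 + d*(9 - 2*n) + 3*n^2 - n - 14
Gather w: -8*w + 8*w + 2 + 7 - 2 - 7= 0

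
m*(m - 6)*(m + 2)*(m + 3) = m^4 - m^3 - 24*m^2 - 36*m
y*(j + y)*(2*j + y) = 2*j^2*y + 3*j*y^2 + y^3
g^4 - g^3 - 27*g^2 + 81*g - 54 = (g - 3)^2*(g - 1)*(g + 6)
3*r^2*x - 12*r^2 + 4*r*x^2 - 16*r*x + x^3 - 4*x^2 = (r + x)*(3*r + x)*(x - 4)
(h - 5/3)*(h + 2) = h^2 + h/3 - 10/3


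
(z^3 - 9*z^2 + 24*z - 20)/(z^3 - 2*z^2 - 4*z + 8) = (z - 5)/(z + 2)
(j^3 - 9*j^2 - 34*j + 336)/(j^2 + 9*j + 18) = (j^2 - 15*j + 56)/(j + 3)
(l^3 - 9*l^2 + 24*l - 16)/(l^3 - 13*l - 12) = (l^2 - 5*l + 4)/(l^2 + 4*l + 3)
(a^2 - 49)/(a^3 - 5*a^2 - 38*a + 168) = (a + 7)/(a^2 + 2*a - 24)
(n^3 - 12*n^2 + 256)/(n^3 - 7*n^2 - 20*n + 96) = (n - 8)/(n - 3)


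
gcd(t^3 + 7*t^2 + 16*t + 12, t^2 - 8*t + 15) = 1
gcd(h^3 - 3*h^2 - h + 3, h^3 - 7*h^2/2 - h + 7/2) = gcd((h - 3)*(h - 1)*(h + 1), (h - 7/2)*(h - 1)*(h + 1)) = h^2 - 1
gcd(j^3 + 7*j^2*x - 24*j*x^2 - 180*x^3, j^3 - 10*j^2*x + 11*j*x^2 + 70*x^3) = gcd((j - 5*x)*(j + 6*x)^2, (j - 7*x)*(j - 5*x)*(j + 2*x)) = -j + 5*x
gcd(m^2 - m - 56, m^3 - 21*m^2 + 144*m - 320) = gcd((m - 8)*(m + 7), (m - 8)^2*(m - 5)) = m - 8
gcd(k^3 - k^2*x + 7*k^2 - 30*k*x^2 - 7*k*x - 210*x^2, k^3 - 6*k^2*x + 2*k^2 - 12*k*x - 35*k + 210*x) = -k^2 + 6*k*x - 7*k + 42*x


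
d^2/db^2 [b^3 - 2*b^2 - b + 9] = 6*b - 4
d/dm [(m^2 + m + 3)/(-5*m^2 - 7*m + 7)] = 2*(-m^2 + 22*m + 14)/(25*m^4 + 70*m^3 - 21*m^2 - 98*m + 49)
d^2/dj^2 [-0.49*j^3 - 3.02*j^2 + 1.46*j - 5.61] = -2.94*j - 6.04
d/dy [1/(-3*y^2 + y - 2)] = (6*y - 1)/(3*y^2 - y + 2)^2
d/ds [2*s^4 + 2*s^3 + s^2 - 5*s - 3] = 8*s^3 + 6*s^2 + 2*s - 5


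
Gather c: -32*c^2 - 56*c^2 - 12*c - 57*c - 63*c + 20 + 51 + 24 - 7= -88*c^2 - 132*c + 88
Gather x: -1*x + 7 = 7 - x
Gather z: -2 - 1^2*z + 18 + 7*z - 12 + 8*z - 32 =14*z - 28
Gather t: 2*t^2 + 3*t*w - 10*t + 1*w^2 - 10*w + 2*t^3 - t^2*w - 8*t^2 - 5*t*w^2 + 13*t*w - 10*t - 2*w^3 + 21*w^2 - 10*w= 2*t^3 + t^2*(-w - 6) + t*(-5*w^2 + 16*w - 20) - 2*w^3 + 22*w^2 - 20*w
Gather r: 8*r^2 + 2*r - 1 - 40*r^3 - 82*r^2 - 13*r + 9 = -40*r^3 - 74*r^2 - 11*r + 8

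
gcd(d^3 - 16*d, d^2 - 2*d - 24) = d + 4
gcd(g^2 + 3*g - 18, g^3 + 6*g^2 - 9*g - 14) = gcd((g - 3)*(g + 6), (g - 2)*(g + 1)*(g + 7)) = 1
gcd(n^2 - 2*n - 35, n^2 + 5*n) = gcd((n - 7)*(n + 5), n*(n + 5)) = n + 5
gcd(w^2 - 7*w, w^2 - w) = w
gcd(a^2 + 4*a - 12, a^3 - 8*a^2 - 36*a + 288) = a + 6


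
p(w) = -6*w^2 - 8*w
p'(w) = -12*w - 8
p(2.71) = -65.74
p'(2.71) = -40.52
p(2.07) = -42.27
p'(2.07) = -32.84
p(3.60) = -106.56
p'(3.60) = -51.20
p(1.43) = -23.71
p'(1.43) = -25.16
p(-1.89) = -6.31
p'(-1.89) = 14.68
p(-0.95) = 2.18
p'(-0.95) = 3.40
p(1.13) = -16.70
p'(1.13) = -21.56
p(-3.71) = -52.90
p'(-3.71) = 36.52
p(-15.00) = -1230.00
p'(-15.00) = 172.00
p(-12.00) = -768.00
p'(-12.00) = 136.00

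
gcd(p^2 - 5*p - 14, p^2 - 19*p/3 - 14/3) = p - 7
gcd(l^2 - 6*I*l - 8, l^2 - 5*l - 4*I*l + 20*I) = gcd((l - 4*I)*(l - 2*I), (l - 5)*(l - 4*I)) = l - 4*I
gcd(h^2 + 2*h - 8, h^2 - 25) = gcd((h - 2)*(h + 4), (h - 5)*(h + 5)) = 1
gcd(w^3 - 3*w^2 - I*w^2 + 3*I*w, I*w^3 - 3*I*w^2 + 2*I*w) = w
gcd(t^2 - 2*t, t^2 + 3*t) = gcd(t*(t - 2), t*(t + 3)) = t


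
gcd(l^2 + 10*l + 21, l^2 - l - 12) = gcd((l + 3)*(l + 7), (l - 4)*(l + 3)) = l + 3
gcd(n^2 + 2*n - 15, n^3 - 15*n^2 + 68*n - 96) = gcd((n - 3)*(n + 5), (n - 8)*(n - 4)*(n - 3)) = n - 3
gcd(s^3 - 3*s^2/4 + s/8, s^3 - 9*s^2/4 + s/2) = s^2 - s/4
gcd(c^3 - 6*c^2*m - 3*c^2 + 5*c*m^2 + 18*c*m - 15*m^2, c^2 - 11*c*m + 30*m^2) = c - 5*m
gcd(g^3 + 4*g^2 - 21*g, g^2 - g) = g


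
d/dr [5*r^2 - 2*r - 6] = 10*r - 2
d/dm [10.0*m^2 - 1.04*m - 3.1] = 20.0*m - 1.04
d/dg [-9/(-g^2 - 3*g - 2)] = 9*(-2*g - 3)/(g^2 + 3*g + 2)^2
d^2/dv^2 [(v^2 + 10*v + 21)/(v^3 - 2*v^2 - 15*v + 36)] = 2*(v^4 + 36*v^3 + 318*v^2 + 1156*v + 1437)/(v^7 - 42*v^5 + 28*v^4 + 609*v^3 - 756*v^2 - 3024*v + 5184)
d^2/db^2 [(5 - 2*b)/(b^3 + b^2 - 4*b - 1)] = 2*(-(2*b - 5)*(3*b^2 + 2*b - 4)^2 + (6*b^2 + 4*b + (2*b - 5)*(3*b + 1) - 8)*(b^3 + b^2 - 4*b - 1))/(b^3 + b^2 - 4*b - 1)^3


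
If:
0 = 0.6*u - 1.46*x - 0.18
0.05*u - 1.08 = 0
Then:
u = 21.60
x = 8.75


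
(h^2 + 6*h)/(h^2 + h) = (h + 6)/(h + 1)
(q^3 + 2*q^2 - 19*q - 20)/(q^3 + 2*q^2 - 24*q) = (q^2 + 6*q + 5)/(q*(q + 6))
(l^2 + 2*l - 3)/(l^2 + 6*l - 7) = (l + 3)/(l + 7)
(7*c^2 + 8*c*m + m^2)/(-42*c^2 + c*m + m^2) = (-c - m)/(6*c - m)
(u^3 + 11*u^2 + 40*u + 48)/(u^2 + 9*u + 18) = (u^2 + 8*u + 16)/(u + 6)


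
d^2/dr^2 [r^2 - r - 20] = 2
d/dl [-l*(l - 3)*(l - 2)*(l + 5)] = -4*l^3 + 38*l - 30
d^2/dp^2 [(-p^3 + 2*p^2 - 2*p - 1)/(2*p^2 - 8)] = (-6*p^3 + 21*p^2 - 72*p + 28)/(p^6 - 12*p^4 + 48*p^2 - 64)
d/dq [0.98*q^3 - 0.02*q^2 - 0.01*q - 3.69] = 2.94*q^2 - 0.04*q - 0.01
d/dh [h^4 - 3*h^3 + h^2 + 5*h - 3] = 4*h^3 - 9*h^2 + 2*h + 5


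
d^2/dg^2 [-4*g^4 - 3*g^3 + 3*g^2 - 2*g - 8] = -48*g^2 - 18*g + 6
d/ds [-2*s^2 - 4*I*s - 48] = -4*s - 4*I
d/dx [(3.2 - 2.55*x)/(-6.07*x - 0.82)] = (130.59605*x + 17.6423)/(6.07*x + 0.82)^3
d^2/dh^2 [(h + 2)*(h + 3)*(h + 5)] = 6*h + 20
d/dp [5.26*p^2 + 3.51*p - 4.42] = 10.52*p + 3.51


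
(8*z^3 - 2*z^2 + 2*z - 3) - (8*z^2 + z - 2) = 8*z^3 - 10*z^2 + z - 1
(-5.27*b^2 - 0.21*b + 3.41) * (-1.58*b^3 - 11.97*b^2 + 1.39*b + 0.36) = 8.3266*b^5 + 63.4137*b^4 - 10.1994*b^3 - 43.0068*b^2 + 4.6643*b + 1.2276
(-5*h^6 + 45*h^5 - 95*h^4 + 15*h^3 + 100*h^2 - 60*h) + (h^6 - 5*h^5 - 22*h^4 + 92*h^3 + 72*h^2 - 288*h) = -4*h^6 + 40*h^5 - 117*h^4 + 107*h^3 + 172*h^2 - 348*h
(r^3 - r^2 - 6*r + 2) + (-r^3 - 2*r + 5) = -r^2 - 8*r + 7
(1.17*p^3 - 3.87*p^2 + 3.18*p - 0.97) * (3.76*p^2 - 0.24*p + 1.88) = 4.3992*p^5 - 14.832*p^4 + 15.0852*p^3 - 11.686*p^2 + 6.2112*p - 1.8236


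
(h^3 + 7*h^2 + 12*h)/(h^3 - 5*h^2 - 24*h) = (h + 4)/(h - 8)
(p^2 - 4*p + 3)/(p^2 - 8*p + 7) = (p - 3)/(p - 7)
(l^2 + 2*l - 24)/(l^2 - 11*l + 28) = (l + 6)/(l - 7)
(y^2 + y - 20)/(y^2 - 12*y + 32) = (y + 5)/(y - 8)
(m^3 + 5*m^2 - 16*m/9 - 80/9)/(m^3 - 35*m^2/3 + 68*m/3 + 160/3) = (3*m^2 + 11*m - 20)/(3*(m^2 - 13*m + 40))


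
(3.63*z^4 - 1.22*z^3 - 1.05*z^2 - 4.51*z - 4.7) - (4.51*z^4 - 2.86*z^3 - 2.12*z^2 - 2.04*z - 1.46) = -0.88*z^4 + 1.64*z^3 + 1.07*z^2 - 2.47*z - 3.24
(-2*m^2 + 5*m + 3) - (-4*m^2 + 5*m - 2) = 2*m^2 + 5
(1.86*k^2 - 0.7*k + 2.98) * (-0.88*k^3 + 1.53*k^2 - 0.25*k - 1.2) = -1.6368*k^5 + 3.4618*k^4 - 4.1584*k^3 + 2.5024*k^2 + 0.095*k - 3.576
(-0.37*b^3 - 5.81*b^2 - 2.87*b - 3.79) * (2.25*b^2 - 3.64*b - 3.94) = -0.8325*b^5 - 11.7257*b^4 + 16.1487*b^3 + 24.8107*b^2 + 25.1034*b + 14.9326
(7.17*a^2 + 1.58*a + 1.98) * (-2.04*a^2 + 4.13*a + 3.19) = -14.6268*a^4 + 26.3889*a^3 + 25.3585*a^2 + 13.2176*a + 6.3162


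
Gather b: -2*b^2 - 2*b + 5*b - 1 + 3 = -2*b^2 + 3*b + 2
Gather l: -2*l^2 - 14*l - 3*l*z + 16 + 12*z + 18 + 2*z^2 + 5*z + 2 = -2*l^2 + l*(-3*z - 14) + 2*z^2 + 17*z + 36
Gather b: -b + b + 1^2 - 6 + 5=0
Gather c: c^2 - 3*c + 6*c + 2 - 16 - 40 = c^2 + 3*c - 54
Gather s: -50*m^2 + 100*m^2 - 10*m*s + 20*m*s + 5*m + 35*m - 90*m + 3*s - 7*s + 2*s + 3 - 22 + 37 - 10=50*m^2 - 50*m + s*(10*m - 2) + 8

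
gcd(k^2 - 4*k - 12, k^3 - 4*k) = k + 2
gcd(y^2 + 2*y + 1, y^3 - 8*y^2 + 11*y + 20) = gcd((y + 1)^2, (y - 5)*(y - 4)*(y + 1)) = y + 1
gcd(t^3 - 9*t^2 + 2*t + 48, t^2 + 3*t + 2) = t + 2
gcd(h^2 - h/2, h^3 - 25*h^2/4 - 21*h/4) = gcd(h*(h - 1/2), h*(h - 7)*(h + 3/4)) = h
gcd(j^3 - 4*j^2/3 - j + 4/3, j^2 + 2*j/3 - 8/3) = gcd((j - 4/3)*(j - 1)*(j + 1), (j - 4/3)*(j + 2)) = j - 4/3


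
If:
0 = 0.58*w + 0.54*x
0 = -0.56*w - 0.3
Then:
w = -0.54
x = 0.58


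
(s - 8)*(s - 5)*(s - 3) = s^3 - 16*s^2 + 79*s - 120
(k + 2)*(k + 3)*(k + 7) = k^3 + 12*k^2 + 41*k + 42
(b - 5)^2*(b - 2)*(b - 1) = b^4 - 13*b^3 + 57*b^2 - 95*b + 50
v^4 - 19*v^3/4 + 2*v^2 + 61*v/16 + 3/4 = (v - 4)*(v - 3/2)*(v + 1/4)*(v + 1/2)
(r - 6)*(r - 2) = r^2 - 8*r + 12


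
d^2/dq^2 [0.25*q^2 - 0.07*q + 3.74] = 0.500000000000000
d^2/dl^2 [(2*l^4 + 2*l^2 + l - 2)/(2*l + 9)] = 8*(6*l^4 + 72*l^3 + 243*l^2 + 34)/(8*l^3 + 108*l^2 + 486*l + 729)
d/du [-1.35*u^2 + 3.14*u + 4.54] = 3.14 - 2.7*u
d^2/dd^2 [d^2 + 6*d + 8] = 2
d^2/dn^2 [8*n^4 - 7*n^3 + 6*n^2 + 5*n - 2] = 96*n^2 - 42*n + 12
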